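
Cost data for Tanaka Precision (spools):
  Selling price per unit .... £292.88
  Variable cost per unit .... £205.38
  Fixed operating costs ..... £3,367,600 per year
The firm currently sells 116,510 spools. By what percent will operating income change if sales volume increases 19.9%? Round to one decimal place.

+29.7%

Contribution at this volume is 116,510 × £87.50 = £10,194,625.00.
Subtracting fixed costs: EBIT = £10,194,625.00 − £3,367,600 = £6,827,025.00.
DOL = contribution ÷ EBIT = £10,194,625.00 ÷ £6,827,025.00 = 1.4933.
Operating income changes by 1.4933 × +19.9% = +29.7%.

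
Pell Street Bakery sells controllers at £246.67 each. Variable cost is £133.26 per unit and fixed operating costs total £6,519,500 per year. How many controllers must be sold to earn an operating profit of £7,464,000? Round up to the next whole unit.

123,301 controllers

Each unit contributes £246.67 − £133.26 = £113.41.
Required volume = (fixed costs + target profit) ÷ CM = (£6,519,500 + £7,464,000) ÷ £113.41 = 123,300.41, so 123,301 controllers.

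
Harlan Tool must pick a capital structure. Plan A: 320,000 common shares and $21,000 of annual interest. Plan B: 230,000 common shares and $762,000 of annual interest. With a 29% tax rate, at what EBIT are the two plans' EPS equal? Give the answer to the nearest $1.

Set EPS_A = EPS_B: (EBIT − $21,000)(1 − 0.29) ÷ 320,000 = (EBIT − $762,000)(1 − 0.29) ÷ 230,000.
The (1 − t) factor cancels: (EBIT − 21,000) × 230,000 = (EBIT − 762,000) × 320,000.
EBIT × (320,000 − 230,000) = 762,000 × 320,000 − 21,000 × 230,000 = 239,010,000,000, so EBIT = 239,010,000,000 ÷ 90,000 = 2,655,666.67.

$2,655,667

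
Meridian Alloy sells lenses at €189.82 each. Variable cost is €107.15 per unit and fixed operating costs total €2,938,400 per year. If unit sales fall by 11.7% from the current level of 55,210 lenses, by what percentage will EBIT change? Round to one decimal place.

-32.8%

Contribution at this volume is 55,210 × €82.67 = €4,564,210.70.
EBIT = €4,564,210.70 − €2,938,400 = €1,625,810.70.
Degree of operating leverage = €4,564,210.70 / €1,625,810.70 = 2.8073.
Operating income changes by 2.8073 × -11.7% = -32.8%.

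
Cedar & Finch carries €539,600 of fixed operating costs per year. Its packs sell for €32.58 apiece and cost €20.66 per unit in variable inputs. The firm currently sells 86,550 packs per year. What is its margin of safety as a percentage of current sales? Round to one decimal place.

47.7%

Unit CM = price − variable cost = €32.58 − €20.66 = €11.92. Break-even units = €539,600 ÷ €11.92 = 45,268.46; break-even revenue = 45,268.46 × €32.58 = €1,474,846.31.
Current sales = 86,550 × €32.58 = €2,819,799.00.
Margin of safety = (€2,819,799.00 − €1,474,846.31) ÷ €2,819,799.00 = 47.7%.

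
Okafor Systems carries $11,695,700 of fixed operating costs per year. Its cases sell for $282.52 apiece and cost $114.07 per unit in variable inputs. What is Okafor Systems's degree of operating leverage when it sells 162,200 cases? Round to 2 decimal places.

1.75

Total contribution margin = 162,200 × $168.45 = $27,322,590.00.
Operating income = contribution − fixed costs = $27,322,590.00 − $11,695,700 = $15,626,890.00.
Degree of operating leverage = $27,322,590.00 / $15,626,890.00 = 1.7484.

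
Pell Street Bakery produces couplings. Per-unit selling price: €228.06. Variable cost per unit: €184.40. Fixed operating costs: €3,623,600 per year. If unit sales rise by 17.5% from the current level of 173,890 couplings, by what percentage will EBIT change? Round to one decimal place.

Total contribution margin = 173,890 × €43.66 = €7,592,037.40.
Operating income = contribution − fixed costs = €7,592,037.40 − €3,623,600 = €3,968,437.40.
Degree of operating leverage = €7,592,037.40 / €3,968,437.40 = 1.9131.
So EBIT moves 1.9131 × (+17.5%) = +33.5%.

+33.5%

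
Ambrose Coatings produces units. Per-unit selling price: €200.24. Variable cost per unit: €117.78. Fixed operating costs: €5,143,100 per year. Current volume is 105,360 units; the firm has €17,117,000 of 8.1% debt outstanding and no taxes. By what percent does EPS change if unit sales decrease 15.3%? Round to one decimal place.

-61.6%

Total contribution margin = 105,360 × €82.46 = €8,687,985.60.
Operating income = contribution − fixed costs = €8,687,985.60 − €5,143,100 = €3,544,885.60.
Interest = €1,386,477.00, so EBIT − I = €2,158,408.60.
Degree of combined leverage = contribution ÷ (EBIT − I) = €8,687,985.60 ÷ €2,158,408.60 = 4.0252.
%ΔEPS = DCL × %ΔSales = 4.0252 × -15.3% = -61.6%.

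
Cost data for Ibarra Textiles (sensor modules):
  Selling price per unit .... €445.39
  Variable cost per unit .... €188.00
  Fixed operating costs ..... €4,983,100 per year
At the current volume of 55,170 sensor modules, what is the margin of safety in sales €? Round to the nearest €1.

€15,949,365

Contribution margin per unit = €445.39 − €188.00 = €257.39. Break-even units = €4,983,100 ÷ €257.39 = 19,360.12; break-even revenue = 19,360.12 × €445.39 = €8,622,801.62.
Actual sales revenue = 55,170 × €445.39 = €24,572,166.30.
Margin of safety = €24,572,166.30 − €8,622,801.62 = €15,949,365.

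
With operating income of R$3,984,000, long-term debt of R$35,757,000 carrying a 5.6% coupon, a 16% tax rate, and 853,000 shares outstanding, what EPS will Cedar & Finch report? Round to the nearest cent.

Interest = R$2,002,392.00, so EBT = R$3,984,000 − R$2,002,392.00 = R$1,981,608.00.
Net income = R$1,981,608.00 × (1 − 0.16) = R$1,664,550.72.
EPS = R$1,664,550.72 ÷ 853,000 = R$1.95.

R$1.95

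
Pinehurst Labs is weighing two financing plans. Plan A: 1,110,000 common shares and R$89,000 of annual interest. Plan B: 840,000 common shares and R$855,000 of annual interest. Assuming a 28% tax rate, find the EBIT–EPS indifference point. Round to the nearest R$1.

Set EPS_A = EPS_B: (EBIT − R$89,000)(1 − 0.28) ÷ 1,110,000 = (EBIT − R$855,000)(1 − 0.28) ÷ 840,000.
Cancelling (1 − t) and cross-multiplying: 840,000·(EBIT − 89,000) = 1,110,000·(EBIT − 855,000).
EBIT × (1,110,000 − 840,000) = 855,000 × 1,110,000 − 89,000 × 840,000 = 874,290,000,000, so EBIT = 874,290,000,000 ÷ 270,000 = 3,238,111.11.

R$3,238,111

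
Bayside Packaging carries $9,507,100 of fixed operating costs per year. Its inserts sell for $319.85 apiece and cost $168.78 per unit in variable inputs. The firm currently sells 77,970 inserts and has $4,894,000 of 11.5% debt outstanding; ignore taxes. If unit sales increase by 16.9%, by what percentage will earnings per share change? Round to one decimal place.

Total contribution margin = 77,970 × $151.07 = $11,778,927.90.
Subtracting fixed costs: EBIT = $11,778,927.90 − $9,507,100 = $2,271,827.90.
After interest of $562,810.00, pre-tax earnings = $1,709,017.90.
DCL = total CM / (EBIT − I) = $11,778,927.90 / $1,709,017.90 = 6.8922.
%ΔEPS = DCL × %ΔSales = 6.8922 × +16.9% = +116.5%.

+116.5%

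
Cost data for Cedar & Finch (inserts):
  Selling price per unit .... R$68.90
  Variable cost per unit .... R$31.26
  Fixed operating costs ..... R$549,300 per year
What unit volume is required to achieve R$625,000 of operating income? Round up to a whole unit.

Unit CM = price − variable cost = R$68.90 − R$31.26 = R$37.64.
Units = (FC + target) / CM = (R$549,300 + R$625,000) / R$37.64 = 31,198.19, so 31,199 inserts.

31,199 inserts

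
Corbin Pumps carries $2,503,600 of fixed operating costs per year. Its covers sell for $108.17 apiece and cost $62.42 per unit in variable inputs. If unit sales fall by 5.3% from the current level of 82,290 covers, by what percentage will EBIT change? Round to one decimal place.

-15.8%

At 82,290 units, contribution = 82,290 × $45.75 = $3,764,767.50.
Operating income = contribution − fixed costs = $3,764,767.50 − $2,503,600 = $1,261,167.50.
So DOL = total CM / EBIT = $3,764,767.50 / $1,261,167.50 = 2.9851.
Operating income changes by 2.9851 × -5.3% = -15.8%.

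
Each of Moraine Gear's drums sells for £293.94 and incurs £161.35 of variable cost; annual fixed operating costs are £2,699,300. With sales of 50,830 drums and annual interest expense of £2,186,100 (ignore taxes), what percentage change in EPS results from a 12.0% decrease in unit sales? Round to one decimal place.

Total contribution margin = 50,830 × £132.59 = £6,739,549.70.
EBIT = £6,739,549.70 − £2,699,300 = £4,040,249.70.
After interest of £2,186,100.00, pre-tax earnings = £1,854,149.70.
DCL = total CM / (EBIT − I) = £6,739,549.70 / £1,854,149.70 = 3.6348.
%ΔEPS = DCL × %ΔSales = 3.6348 × -12.0% = -43.6%.

-43.6%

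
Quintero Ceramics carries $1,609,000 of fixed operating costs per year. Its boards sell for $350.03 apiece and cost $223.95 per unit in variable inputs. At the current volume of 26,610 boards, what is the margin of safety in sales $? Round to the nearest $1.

$4,847,307

Unit CM = price − variable cost = $350.03 − $223.95 = $126.08. Break-even units = $1,609,000 ÷ $126.08 = 12,761.74; break-even revenue = 12,761.74 × $350.03 = $4,466,991.35.
Actual sales revenue = 26,610 × $350.03 = $9,314,298.30.
Margin of safety = $9,314,298.30 − $4,466,991.35 = $4,847,307.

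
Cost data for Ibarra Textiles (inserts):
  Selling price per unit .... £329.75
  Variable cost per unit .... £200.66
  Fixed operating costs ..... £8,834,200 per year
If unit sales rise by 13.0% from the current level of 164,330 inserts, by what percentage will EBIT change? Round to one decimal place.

At 164,330 units, contribution = 164,330 × £129.09 = £21,213,359.70.
Operating income = contribution − fixed costs = £21,213,359.70 − £8,834,200 = £12,379,159.70.
So DOL = total CM / EBIT = £21,213,359.70 / £12,379,159.70 = 1.7136.
So EBIT moves 1.7136 × (+13.0%) = +22.3%.

+22.3%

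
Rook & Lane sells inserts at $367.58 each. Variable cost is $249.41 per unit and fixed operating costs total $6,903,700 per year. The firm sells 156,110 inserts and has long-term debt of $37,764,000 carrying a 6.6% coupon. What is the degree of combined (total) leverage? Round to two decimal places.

2.04

Total contribution margin = 156,110 × $118.17 = $18,447,518.70.
EBIT = $18,447,518.70 − $6,903,700 = $11,543,818.70. Interest = $2,492,424.00, so EBIT − I = $9,051,394.70.
DCL = contribution ÷ (EBIT − I) = $18,447,518.70 ÷ $9,051,394.70 = 2.0381.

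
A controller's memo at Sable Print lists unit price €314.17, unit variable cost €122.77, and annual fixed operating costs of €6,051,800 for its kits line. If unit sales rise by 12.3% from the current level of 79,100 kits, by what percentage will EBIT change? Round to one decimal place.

+20.5%

Total contribution margin = 79,100 × €191.40 = €15,139,740.00.
Operating income = contribution − fixed costs = €15,139,740.00 − €6,051,800 = €9,087,940.00.
So DOL = total CM / EBIT = €15,139,740.00 / €9,087,940.00 = 1.6659.
Operating income changes by 1.6659 × +12.3% = +20.5%.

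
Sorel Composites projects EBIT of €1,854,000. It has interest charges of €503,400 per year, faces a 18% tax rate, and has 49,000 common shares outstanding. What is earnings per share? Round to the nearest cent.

€22.60

Interest = €503,400.00, so EBT = €1,854,000 − €503,400.00 = €1,350,600.00.
After tax at 18%: net income = €1,350,600.00 × 0.82 = €1,107,492.00.
EPS = €1,107,492.00 ÷ 49,000 = €22.60.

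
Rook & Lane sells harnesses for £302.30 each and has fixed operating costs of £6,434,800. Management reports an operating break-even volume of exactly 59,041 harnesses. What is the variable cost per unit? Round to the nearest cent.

At break-even, FC = Q × (P − VC), so P − VC = £6,434,800 ÷ 59,041 = £108.9887.
Hence VC = price − CM = £302.30 − £108.9887 = £193.31.

£193.31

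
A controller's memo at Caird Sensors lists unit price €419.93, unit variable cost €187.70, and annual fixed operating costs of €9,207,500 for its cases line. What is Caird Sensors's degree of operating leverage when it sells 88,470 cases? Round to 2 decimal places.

At 88,470 units, contribution = 88,470 × €232.23 = €20,545,388.10.
EBIT = €20,545,388.10 − €9,207,500 = €11,337,888.10.
Degree of operating leverage = €20,545,388.10 / €11,337,888.10 = 1.8121.

1.81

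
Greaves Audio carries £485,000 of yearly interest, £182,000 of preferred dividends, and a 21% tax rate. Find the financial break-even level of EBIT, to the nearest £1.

£715,380

Grossing the preferred dividend up to pre-tax terms: £182,000 / (1 − 0.21) = £230,379.75.
Financial break-even EBIT = interest + D_p ÷ (1 − t) = £485,000 + £230,379.75 = £715,379.75.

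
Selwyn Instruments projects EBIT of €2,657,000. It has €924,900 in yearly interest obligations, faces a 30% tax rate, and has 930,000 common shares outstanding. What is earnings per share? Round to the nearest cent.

€1.30

Interest = €924,900.00, so EBT = €2,657,000 − €924,900.00 = €1,732,100.00.
Net income = €1,732,100.00 × (1 − 0.30) = €1,212,470.00.
EPS = €1,212,470.00 ÷ 930,000 = €1.30.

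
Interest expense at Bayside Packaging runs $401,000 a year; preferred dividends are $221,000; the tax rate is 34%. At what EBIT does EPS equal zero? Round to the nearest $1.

$735,848

Grossing the preferred dividend up to pre-tax terms: $221,000 / (1 − 0.34) = $334,848.48.
EPS = 0 when EBIT covers interest plus the pre-tax preferred burden: $401,000 + $334,848.48 = $735,848.48.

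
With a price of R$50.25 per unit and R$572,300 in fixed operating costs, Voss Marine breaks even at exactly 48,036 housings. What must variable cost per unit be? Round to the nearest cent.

R$38.34

At break-even, FC = Q × (P − VC), so P − VC = R$572,300 ÷ 48,036 = R$11.9140.
Variable cost per unit = R$50.25 − R$11.9140 = R$38.34.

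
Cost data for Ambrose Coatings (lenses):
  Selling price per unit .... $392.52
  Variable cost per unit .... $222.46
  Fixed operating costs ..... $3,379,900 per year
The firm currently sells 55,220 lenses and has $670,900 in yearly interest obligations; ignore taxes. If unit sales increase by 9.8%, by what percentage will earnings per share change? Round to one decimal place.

+17.2%

Contribution at this volume is 55,220 × $170.06 = $9,390,713.20.
Subtracting fixed costs: EBIT = $9,390,713.20 − $3,379,900 = $6,010,813.20.
Interest = $670,900.00, so EBIT − I = $5,339,913.20.
DCL = total CM / (EBIT − I) = $9,390,713.20 / $5,339,913.20 = 1.7586.
%ΔEPS = DCL × %ΔSales = 1.7586 × +9.8% = +17.2%.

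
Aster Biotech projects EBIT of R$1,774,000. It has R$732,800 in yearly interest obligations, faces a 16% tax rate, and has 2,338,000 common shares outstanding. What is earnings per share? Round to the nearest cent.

R$0.37

Pre-tax income = R$1,774,000 − R$732,800.00 = R$1,041,200.00.
Net income = R$1,041,200.00 × (1 − 0.16) = R$874,608.00.
EPS = R$874,608.00 ÷ 2,338,000 = R$0.37.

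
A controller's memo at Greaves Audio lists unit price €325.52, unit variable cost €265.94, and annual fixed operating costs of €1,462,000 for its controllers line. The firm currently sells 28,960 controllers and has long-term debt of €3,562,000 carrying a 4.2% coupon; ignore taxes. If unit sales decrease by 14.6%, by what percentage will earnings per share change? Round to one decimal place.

Total contribution margin = 28,960 × €59.58 = €1,725,436.80.
EBIT = €1,725,436.80 − €1,462,000 = €263,436.80.
After interest of €149,604.00, pre-tax earnings = €113,832.80.
Degree of combined leverage = contribution ÷ (EBIT − I) = €1,725,436.80 ÷ €113,832.80 = 15.1576.
EPS therefore changes by 15.1576 × (-14.6%) = -221.3%.

-221.3%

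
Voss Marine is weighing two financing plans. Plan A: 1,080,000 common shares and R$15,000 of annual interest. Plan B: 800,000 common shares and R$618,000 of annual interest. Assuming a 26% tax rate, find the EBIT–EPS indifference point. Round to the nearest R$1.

Set EPS_A = EPS_B: (EBIT − R$15,000)(1 − 0.26) ÷ 1,080,000 = (EBIT − R$618,000)(1 − 0.26) ÷ 800,000.
Cancelling (1 − t) and cross-multiplying: 800,000·(EBIT − 15,000) = 1,080,000·(EBIT − 618,000).
Solving, EBIT = (618,000·1,080,000 − 15,000·800,000) / (1,080,000 − 800,000) = 655,440,000,000 / 280,000 = 2,340,857.14.

R$2,340,857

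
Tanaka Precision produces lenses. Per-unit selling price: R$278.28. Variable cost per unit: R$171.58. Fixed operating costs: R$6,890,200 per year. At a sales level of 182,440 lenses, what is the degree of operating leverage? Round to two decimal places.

At 182,440 units, contribution = 182,440 × R$106.70 = R$19,466,348.00.
Operating income = contribution − fixed costs = R$19,466,348.00 − R$6,890,200 = R$12,576,148.00.
DOL = contribution ÷ EBIT = R$19,466,348.00 ÷ R$12,576,148.00 = 1.5479.

1.55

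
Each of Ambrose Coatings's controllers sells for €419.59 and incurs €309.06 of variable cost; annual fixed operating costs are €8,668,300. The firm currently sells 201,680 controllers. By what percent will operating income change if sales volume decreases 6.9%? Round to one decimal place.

At 201,680 units, contribution = 201,680 × €110.53 = €22,291,690.40.
Operating income = contribution − fixed costs = €22,291,690.40 − €8,668,300 = €13,623,390.40.
So DOL = total CM / EBIT = €22,291,690.40 / €13,623,390.40 = 1.6363.
%ΔEBIT = DOL × %ΔSales = 1.6363 × -6.9% = -11.3%.

-11.3%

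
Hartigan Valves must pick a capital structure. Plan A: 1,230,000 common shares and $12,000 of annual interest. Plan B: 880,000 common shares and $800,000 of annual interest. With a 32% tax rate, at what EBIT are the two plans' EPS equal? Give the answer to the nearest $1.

At indifference, (EBIT − 12,000)(1 − t)/1,230,000 = (EBIT − 800,000)(1 − t)/880,000.
The (1 − t) factor cancels: (EBIT − 12,000) × 880,000 = (EBIT − 800,000) × 1,230,000.
EBIT × (1,230,000 − 880,000) = 800,000 × 1,230,000 − 12,000 × 880,000 = 973,440,000,000, so EBIT = 973,440,000,000 ÷ 350,000 = 2,781,257.14.

$2,781,257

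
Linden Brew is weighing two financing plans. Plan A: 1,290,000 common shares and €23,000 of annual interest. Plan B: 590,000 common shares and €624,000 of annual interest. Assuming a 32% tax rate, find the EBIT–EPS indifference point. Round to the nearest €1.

€1,130,557

Set EPS_A = EPS_B: (EBIT − €23,000)(1 − 0.32) ÷ 1,290,000 = (EBIT − €624,000)(1 − 0.32) ÷ 590,000.
Cancelling (1 − t) and cross-multiplying: 590,000·(EBIT − 23,000) = 1,290,000·(EBIT − 624,000).
Solving, EBIT = (624,000·1,290,000 − 23,000·590,000) / (1,290,000 − 590,000) = 791,390,000,000 / 700,000 = 1,130,557.14.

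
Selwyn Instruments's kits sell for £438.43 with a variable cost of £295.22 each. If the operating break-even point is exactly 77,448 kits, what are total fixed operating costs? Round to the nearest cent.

Unit CM = price − variable cost = £438.43 − £295.22 = £143.21.
Fixed costs = break-even units × CM = 77,448 × £143.21 = £11,091,328.08.

£11,091,328.08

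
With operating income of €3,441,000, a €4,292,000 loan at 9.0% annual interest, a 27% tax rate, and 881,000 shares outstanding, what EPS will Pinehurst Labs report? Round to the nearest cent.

€2.53

Pre-tax income = €3,441,000 − €386,280.00 = €3,054,720.00.
After tax at 27%: net income = €3,054,720.00 × 0.73 = €2,229,945.60.
Per share: €2,229,945.60 / 881,000 shares = €2.53.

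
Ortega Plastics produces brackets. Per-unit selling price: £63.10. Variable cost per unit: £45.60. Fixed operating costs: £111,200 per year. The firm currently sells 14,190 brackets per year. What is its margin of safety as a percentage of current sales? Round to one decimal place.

55.2%

Each unit contributes £63.10 − £45.60 = £17.50. Break-even units = £111,200 ÷ £17.50 = 6,354.29; break-even revenue = 6,354.29 × £63.10 = £400,955.43.
Current sales = 14,190 × £63.10 = £895,389.00.
Margin of safety = (£895,389.00 − £400,955.43) ÷ £895,389.00 = 55.2%.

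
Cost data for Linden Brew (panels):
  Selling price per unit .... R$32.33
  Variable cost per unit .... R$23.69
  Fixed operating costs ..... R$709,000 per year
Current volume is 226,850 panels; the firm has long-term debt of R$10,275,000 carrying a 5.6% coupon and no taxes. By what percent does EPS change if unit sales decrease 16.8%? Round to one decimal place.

-48.7%

Contribution at this volume is 226,850 × R$8.64 = R$1,959,984.00.
Operating income = contribution − fixed costs = R$1,959,984.00 − R$709,000 = R$1,250,984.00.
After interest of R$575,400.00, pre-tax earnings = R$675,584.00.
Degree of combined leverage = contribution ÷ (EBIT − I) = R$1,959,984.00 ÷ R$675,584.00 = 2.9012.
EPS therefore changes by 2.9012 × (-16.8%) = -48.7%.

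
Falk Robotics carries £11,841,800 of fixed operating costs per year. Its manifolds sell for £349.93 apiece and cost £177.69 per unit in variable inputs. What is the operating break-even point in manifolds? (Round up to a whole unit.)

Each unit contributes £349.93 − £177.69 = £172.24.
Units to break even: £11,841,800 ÷ £172.24 = 68,751.74, rounded up to 68,752.

68,752 manifolds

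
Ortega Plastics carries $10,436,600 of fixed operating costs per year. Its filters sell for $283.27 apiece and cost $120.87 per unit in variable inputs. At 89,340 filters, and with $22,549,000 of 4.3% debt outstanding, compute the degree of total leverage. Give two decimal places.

4.68

At 89,340 units, contribution = 89,340 × $162.40 = $14,508,816.00.
Operating income = contribution − fixed costs = $14,508,816.00 − $10,436,600 = $4,072,216.00. Interest = $969,607.00, so EBIT − I = $3,102,609.00.
Degree of total leverage = total CM / (EBIT − interest) = $14,508,816.00 / $3,102,609.00 = 4.6763.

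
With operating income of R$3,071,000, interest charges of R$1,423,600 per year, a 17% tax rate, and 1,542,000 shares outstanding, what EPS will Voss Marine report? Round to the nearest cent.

Interest = R$1,423,600.00, so EBT = R$3,071,000 − R$1,423,600.00 = R$1,647,400.00.
After tax at 17%: net income = R$1,647,400.00 × 0.83 = R$1,367,342.00.
EPS = R$1,367,342.00 ÷ 1,542,000 = R$0.89.

R$0.89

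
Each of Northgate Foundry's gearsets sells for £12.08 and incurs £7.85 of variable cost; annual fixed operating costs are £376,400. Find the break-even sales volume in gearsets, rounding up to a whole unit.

Unit CM = price − variable cost = £12.08 − £7.85 = £4.23.
Break-even Q = £376,400 / £4.23 = 88,983.45 → 88,984 gearsets.

88,984 gearsets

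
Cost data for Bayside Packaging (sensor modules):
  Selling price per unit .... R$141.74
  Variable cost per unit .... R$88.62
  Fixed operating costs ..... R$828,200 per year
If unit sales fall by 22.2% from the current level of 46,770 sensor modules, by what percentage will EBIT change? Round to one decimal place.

At 46,770 units, contribution = 46,770 × R$53.12 = R$2,484,422.40.
Subtracting fixed costs: EBIT = R$2,484,422.40 − R$828,200 = R$1,656,222.40.
So DOL = total CM / EBIT = R$2,484,422.40 / R$1,656,222.40 = 1.5001.
%ΔEBIT = DOL × %ΔSales = 1.5001 × -22.2% = -33.3%.

-33.3%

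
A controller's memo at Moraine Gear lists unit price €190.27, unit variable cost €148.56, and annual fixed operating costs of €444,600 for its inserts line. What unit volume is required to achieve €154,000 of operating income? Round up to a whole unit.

14,352 inserts

Unit CM = price − variable cost = €190.27 − €148.56 = €41.71.
Need Q such that Q × €41.71 − €444,600 = €154,000, i.e. Q = €598,600 / €41.71 = 14,351.47 → 14,352.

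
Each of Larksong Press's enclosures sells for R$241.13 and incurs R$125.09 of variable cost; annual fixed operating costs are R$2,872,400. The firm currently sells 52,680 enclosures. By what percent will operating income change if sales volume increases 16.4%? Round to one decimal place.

+30.9%

Total contribution margin = 52,680 × R$116.04 = R$6,112,987.20.
EBIT = R$6,112,987.20 − R$2,872,400 = R$3,240,587.20.
Degree of operating leverage = R$6,112,987.20 / R$3,240,587.20 = 1.8864.
So EBIT moves 1.8864 × (+16.4%) = +30.9%.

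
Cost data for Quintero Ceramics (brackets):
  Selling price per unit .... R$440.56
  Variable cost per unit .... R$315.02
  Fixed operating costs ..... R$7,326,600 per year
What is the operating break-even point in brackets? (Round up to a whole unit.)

58,361 brackets

Contribution margin per unit = R$440.56 − R$315.02 = R$125.54.
Units to break even: R$7,326,600 ÷ R$125.54 = 58,360.68, rounded up to 58,361.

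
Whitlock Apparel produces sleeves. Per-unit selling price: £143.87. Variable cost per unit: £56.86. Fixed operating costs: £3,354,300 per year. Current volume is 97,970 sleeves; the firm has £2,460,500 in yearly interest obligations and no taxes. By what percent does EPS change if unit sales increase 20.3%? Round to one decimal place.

+63.9%

At 97,970 units, contribution = 97,970 × £87.01 = £8,524,369.70.
EBIT = £8,524,369.70 − £3,354,300 = £5,170,069.70.
Interest = £2,460,500.00, so EBIT − I = £2,709,569.70.
Degree of combined leverage = contribution ÷ (EBIT − I) = £8,524,369.70 ÷ £2,709,569.70 = 3.1460.
%ΔEPS = DCL × %ΔSales = 3.1460 × +20.3% = +63.9%.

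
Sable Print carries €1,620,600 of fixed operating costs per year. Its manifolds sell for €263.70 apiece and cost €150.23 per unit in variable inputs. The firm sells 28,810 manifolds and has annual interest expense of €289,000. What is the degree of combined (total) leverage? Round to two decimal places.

Contribution at this volume is 28,810 × €113.47 = €3,269,070.70.
Operating income = contribution − fixed costs = €3,269,070.70 − €1,620,600 = €1,648,470.70. Interest = €289,000.00, so EBIT − I = €1,359,470.70.
DCL = contribution ÷ (EBIT − I) = €3,269,070.70 ÷ €1,359,470.70 = 2.4047.

2.40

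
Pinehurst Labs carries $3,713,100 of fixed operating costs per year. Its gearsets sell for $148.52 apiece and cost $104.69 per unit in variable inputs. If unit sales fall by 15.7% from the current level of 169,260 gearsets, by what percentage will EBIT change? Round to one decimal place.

-31.4%

At 169,260 units, contribution = 169,260 × $43.83 = $7,418,665.80.
Operating income = contribution − fixed costs = $7,418,665.80 − $3,713,100 = $3,705,565.80.
DOL = contribution ÷ EBIT = $7,418,665.80 ÷ $3,705,565.80 = 2.0020.
%ΔEBIT = DOL × %ΔSales = 2.0020 × -15.7% = -31.4%.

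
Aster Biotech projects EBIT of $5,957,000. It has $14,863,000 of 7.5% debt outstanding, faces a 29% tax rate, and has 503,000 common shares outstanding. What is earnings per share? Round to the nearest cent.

$6.84

Pre-tax income = $5,957,000 − $1,114,725.00 = $4,842,275.00.
After tax at 29%: net income = $4,842,275.00 × 0.71 = $3,438,015.25.
EPS = $3,438,015.25 ÷ 503,000 = $6.84.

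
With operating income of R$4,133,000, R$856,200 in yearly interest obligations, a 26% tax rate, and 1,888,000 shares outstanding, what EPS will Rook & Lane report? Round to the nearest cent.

R$1.28

Interest = R$856,200.00, so EBT = R$4,133,000 − R$856,200.00 = R$3,276,800.00.
Net income = R$3,276,800.00 × (1 − 0.26) = R$2,424,832.00.
Per share: R$2,424,832.00 / 1,888,000 shares = R$1.28.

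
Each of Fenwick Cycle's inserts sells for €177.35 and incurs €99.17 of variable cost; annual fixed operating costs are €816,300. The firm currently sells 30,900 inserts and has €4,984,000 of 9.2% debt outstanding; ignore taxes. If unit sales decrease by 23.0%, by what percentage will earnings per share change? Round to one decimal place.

-48.7%

Contribution at this volume is 30,900 × €78.18 = €2,415,762.00.
Operating income = contribution − fixed costs = €2,415,762.00 − €816,300 = €1,599,462.00.
After interest of €458,528.00, pre-tax earnings = €1,140,934.00.
Degree of combined leverage = contribution ÷ (EBIT − I) = €2,415,762.00 ÷ €1,140,934.00 = 2.1174.
EPS therefore changes by 2.1174 × (-23.0%) = -48.7%.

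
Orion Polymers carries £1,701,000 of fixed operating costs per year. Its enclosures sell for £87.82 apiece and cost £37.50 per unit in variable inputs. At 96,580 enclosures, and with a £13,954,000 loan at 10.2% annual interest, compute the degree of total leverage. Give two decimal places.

2.80

Contribution at this volume is 96,580 × £50.32 = £4,859,905.60.
Operating income = contribution − fixed costs = £4,859,905.60 − £1,701,000 = £3,158,905.60. Interest = £1,423,308.00, so EBIT − I = £1,735,597.60.
Degree of total leverage = total CM / (EBIT − interest) = £4,859,905.60 / £1,735,597.60 = 2.8001.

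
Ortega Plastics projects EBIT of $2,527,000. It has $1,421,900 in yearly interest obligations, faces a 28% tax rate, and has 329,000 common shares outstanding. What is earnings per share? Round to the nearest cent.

Pre-tax income = $2,527,000 − $1,421,900.00 = $1,105,100.00.
After tax at 28%: net income = $1,105,100.00 × 0.72 = $795,672.00.
EPS = $795,672.00 ÷ 329,000 = $2.42.

$2.42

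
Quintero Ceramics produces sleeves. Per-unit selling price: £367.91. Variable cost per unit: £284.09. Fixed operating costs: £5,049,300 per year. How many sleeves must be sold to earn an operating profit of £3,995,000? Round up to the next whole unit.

107,902 sleeves

Each unit contributes £367.91 − £284.09 = £83.82.
Units = (FC + target) / CM = (£5,049,300 + £3,995,000) / £83.82 = 107,901.46, so 107,902 sleeves.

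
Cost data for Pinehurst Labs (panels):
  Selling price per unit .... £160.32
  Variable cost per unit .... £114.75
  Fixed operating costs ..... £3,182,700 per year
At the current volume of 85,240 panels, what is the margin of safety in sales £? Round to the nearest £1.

Unit CM = price − variable cost = £160.32 − £114.75 = £45.57. Break-even units = £3,182,700 ÷ £45.57 = 69,842.00; break-even revenue = 69,842.00 × £160.32 = £11,197,069.65.
Current sales = 85,240 × £160.32 = £13,665,676.80.
Margin of safety = £13,665,676.80 − £11,197,069.65 = £2,468,607.

£2,468,607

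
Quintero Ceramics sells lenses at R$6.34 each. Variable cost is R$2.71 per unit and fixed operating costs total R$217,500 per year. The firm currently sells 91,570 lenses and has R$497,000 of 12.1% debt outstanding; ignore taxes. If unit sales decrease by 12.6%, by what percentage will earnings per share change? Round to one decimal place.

Contribution at this volume is 91,570 × R$3.63 = R$332,399.10.
Subtracting fixed costs: EBIT = R$332,399.10 − R$217,500 = R$114,899.10.
Interest = R$60,137.00, so EBIT − I = R$54,762.10.
DCL = total CM / (EBIT − I) = R$332,399.10 / R$54,762.10 = 6.0699.
%ΔEPS = DCL × %ΔSales = 6.0699 × -12.6% = -76.5%.

-76.5%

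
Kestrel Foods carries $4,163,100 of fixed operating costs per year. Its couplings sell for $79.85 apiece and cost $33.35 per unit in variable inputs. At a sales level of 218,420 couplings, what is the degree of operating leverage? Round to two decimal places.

At 218,420 units, contribution = 218,420 × $46.50 = $10,156,530.00.
Subtracting fixed costs: EBIT = $10,156,530.00 − $4,163,100 = $5,993,430.00.
DOL = contribution ÷ EBIT = $10,156,530.00 ÷ $5,993,430.00 = 1.6946.

1.69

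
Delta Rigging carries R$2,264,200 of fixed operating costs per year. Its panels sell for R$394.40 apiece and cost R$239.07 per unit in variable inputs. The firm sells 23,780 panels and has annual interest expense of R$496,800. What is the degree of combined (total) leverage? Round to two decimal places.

Contribution at this volume is 23,780 × R$155.33 = R$3,693,747.40.
Subtracting fixed costs: EBIT = R$3,693,747.40 − R$2,264,200 = R$1,429,547.40. Interest = R$496,800.00, so EBIT − I = R$932,747.40.
DCL = contribution ÷ (EBIT − I) = R$3,693,747.40 ÷ R$932,747.40 = 3.9601.

3.96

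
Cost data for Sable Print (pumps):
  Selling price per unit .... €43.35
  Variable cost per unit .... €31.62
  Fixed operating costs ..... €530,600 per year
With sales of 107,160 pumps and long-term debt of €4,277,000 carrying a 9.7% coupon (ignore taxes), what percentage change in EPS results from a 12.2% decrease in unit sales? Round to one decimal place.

Total contribution margin = 107,160 × €11.73 = €1,256,986.80.
Operating income = contribution − fixed costs = €1,256,986.80 − €530,600 = €726,386.80.
Interest = €414,869.00, so EBIT − I = €311,517.80.
Degree of combined leverage = contribution ÷ (EBIT − I) = €1,256,986.80 ÷ €311,517.80 = 4.0350.
EPS therefore changes by 4.0350 × (-12.2%) = -49.2%.

-49.2%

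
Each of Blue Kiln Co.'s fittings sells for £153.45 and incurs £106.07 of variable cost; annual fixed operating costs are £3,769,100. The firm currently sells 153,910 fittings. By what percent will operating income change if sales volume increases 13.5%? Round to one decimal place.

+27.9%

At 153,910 units, contribution = 153,910 × £47.38 = £7,292,255.80.
EBIT = £7,292,255.80 − £3,769,100 = £3,523,155.80.
Degree of operating leverage = £7,292,255.80 / £3,523,155.80 = 2.0698.
So EBIT moves 2.0698 × (+13.5%) = +27.9%.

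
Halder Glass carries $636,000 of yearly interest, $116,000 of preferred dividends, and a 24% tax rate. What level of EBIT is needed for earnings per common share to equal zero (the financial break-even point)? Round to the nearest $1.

$788,632

Grossing the preferred dividend up to pre-tax terms: $116,000 / (1 − 0.24) = $152,631.58.
Financial break-even EBIT = interest + D_p ÷ (1 − t) = $636,000 + $152,631.58 = $788,631.58.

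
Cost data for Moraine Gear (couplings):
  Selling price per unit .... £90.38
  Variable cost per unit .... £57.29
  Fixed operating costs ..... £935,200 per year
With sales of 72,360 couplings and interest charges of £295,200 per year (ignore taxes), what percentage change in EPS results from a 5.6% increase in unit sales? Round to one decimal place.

Total contribution margin = 72,360 × £33.09 = £2,394,392.40.
Subtracting fixed costs: EBIT = £2,394,392.40 − £935,200 = £1,459,192.40.
After interest of £295,200.00, pre-tax earnings = £1,163,992.40.
Degree of combined leverage = contribution ÷ (EBIT − I) = £2,394,392.40 ÷ £1,163,992.40 = 2.0571.
EPS therefore changes by 2.0571 × (+5.6%) = +11.5%.

+11.5%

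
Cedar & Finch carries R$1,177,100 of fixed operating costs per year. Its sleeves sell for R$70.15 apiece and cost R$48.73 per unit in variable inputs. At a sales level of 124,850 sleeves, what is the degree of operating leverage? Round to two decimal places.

Contribution at this volume is 124,850 × R$21.42 = R$2,674,287.00.
Operating income = contribution − fixed costs = R$2,674,287.00 − R$1,177,100 = R$1,497,187.00.
Degree of operating leverage = R$2,674,287.00 / R$1,497,187.00 = 1.7862.

1.79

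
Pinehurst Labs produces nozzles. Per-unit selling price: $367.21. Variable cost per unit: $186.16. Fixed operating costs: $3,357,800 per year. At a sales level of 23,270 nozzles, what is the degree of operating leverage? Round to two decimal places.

Total contribution margin = 23,270 × $181.05 = $4,213,033.50.
Subtracting fixed costs: EBIT = $4,213,033.50 − $3,357,800 = $855,233.50.
So DOL = total CM / EBIT = $4,213,033.50 / $855,233.50 = 4.9262.

4.93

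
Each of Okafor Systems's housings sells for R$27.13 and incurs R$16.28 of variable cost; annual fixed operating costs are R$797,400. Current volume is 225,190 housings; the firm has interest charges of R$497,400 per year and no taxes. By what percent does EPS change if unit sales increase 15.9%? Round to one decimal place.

+33.8%

At 225,190 units, contribution = 225,190 × R$10.85 = R$2,443,311.50.
Operating income = contribution − fixed costs = R$2,443,311.50 − R$797,400 = R$1,645,911.50.
Interest = R$497,400.00, so EBIT − I = R$1,148,511.50.
Degree of combined leverage = contribution ÷ (EBIT − I) = R$2,443,311.50 ÷ R$1,148,511.50 = 2.1274.
EPS therefore changes by 2.1274 × (+15.9%) = +33.8%.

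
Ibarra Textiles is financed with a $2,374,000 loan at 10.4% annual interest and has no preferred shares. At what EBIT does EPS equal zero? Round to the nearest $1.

Annual interest = 10.4% × $2,374,000 = $246,896.00.
Without preferred stock the financial break-even is simply EBIT = interest = $246,896.00.

$246,896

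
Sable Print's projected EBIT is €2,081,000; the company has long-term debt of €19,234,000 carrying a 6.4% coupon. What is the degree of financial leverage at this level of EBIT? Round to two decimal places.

Interest = €1,230,976.00.
DFL = EBIT ÷ (EBIT − I) = €2,081,000 ÷ (€2,081,000 − €1,230,976.00) = €2,081,000 ÷ €850,024.00 = 2.4482.

2.45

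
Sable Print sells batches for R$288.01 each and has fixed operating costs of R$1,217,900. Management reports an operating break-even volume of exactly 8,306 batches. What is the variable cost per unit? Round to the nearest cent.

R$141.38

Contribution per unit must be FC / Q = R$1,217,900 / 8,306 = R$146.6289.
Hence VC = price − CM = R$288.01 − R$146.6289 = R$141.38.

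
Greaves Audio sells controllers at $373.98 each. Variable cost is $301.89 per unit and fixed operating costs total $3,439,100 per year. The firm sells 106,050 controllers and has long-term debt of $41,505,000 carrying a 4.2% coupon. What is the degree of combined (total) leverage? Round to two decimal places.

3.10

Total contribution margin = 106,050 × $72.09 = $7,645,144.50.
Operating income = contribution − fixed costs = $7,645,144.50 − $3,439,100 = $4,206,044.50. Interest = $1,743,210.00, so EBIT − I = $2,462,834.50.
DCL = contribution ÷ (EBIT − I) = $7,645,144.50 ÷ $2,462,834.50 = 3.1042.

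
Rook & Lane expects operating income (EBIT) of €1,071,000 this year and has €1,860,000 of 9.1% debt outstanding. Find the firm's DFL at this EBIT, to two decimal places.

1.19

Interest = €169,260.00.
DFL = EBIT ÷ (EBIT − I) = €1,071,000 ÷ (€1,071,000 − €169,260.00) = €1,071,000 ÷ €901,740.00 = 1.1877.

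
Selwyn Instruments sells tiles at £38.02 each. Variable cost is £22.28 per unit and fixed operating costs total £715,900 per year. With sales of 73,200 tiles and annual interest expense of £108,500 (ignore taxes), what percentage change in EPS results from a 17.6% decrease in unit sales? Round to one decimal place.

At 73,200 units, contribution = 73,200 × £15.74 = £1,152,168.00.
Operating income = contribution − fixed costs = £1,152,168.00 − £715,900 = £436,268.00.
Interest = £108,500.00, so EBIT − I = £327,768.00.
DCL = total CM / (EBIT − I) = £1,152,168.00 / £327,768.00 = 3.5152.
EPS therefore changes by 3.5152 × (-17.6%) = -61.9%.

-61.9%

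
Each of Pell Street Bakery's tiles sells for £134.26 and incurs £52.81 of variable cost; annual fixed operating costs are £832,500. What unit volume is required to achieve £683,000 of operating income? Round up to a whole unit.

18,607 tiles

Contribution margin per unit = £134.26 − £52.81 = £81.45.
Units = (FC + target) / CM = (£832,500 + £683,000) / £81.45 = 18,606.51, so 18,607 tiles.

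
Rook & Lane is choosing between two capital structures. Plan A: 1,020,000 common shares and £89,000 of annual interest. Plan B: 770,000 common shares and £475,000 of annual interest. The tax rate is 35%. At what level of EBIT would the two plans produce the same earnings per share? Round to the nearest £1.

£1,663,880

At indifference, (EBIT − 89,000)(1 − t)/1,020,000 = (EBIT − 475,000)(1 − t)/770,000.
Cancelling (1 − t) and cross-multiplying: 770,000·(EBIT − 89,000) = 1,020,000·(EBIT − 475,000).
EBIT × (1,020,000 − 770,000) = 475,000 × 1,020,000 − 89,000 × 770,000 = 415,970,000,000, so EBIT = 415,970,000,000 ÷ 250,000 = 1,663,880.00.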